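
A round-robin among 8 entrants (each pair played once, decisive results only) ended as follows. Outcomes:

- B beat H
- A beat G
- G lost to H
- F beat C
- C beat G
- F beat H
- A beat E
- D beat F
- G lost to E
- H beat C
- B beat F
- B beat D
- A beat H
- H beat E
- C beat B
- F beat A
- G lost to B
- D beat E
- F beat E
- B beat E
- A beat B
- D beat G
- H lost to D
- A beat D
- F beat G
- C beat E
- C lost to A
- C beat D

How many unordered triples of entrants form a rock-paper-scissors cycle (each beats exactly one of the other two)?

Win totals: A 6, B 5, C 4, D 4, E 1, F 5, G 0, H 3.
An entrant with w wins dominates both others in C(w,2) triples; summing gives 15 + 10 + 6 + 6 + 0 + 10 + 0 + 3 = 50 transitive triples.
Total triples C(8,3) = 56, so cyclic triples = 56 − 50 = 6.

6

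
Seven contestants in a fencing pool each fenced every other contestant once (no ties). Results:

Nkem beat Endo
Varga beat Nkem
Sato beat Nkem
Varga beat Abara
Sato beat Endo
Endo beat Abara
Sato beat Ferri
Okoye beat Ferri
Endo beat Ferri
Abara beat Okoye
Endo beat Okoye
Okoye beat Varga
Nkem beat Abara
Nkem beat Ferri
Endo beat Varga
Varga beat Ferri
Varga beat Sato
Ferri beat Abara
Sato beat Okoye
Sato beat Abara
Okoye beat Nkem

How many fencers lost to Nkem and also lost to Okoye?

Nkem beat: Endo, Abara, Ferri.
Okoye beat: Nkem, Ferri, Varga.
Both beat: Ferri — 1.

1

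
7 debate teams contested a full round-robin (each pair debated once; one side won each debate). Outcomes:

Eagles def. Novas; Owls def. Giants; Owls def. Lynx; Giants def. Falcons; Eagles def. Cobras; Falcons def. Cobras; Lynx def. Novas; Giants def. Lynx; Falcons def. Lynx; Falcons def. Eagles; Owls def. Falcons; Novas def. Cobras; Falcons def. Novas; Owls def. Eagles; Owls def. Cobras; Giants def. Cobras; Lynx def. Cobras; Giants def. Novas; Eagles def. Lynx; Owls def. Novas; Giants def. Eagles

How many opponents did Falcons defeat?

Falcons' results: beat Novas, Eagles, Cobras, Lynx; lost to Giants, Owls.
That is 4 wins.

4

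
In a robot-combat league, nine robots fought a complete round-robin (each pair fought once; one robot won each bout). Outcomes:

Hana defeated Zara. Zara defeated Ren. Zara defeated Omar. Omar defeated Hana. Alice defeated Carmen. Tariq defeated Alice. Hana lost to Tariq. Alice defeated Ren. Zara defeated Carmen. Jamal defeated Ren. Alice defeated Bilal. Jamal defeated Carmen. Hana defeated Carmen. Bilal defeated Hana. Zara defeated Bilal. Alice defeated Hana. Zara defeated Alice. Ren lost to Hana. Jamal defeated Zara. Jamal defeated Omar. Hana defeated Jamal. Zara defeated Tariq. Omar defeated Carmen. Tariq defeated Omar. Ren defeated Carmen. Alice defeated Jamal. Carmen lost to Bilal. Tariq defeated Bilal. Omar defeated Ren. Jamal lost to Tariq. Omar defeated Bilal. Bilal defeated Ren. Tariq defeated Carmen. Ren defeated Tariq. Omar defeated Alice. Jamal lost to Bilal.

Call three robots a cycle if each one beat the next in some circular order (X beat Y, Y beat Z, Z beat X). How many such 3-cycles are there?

Win totals: Alice 5, Hana 4, Carmen 0, Ren 2, Bilal 4, Omar 5, Jamal 4, Tariq 6, Zara 6.
A robot with w wins dominates both others in C(w,2) triples; summing gives 10 + 6 + 0 + 1 + 6 + 10 + 6 + 15 + 15 = 69 transitive triples.
Total triples C(9,3) = 84, so cyclic triples = 84 − 69 = 15.

15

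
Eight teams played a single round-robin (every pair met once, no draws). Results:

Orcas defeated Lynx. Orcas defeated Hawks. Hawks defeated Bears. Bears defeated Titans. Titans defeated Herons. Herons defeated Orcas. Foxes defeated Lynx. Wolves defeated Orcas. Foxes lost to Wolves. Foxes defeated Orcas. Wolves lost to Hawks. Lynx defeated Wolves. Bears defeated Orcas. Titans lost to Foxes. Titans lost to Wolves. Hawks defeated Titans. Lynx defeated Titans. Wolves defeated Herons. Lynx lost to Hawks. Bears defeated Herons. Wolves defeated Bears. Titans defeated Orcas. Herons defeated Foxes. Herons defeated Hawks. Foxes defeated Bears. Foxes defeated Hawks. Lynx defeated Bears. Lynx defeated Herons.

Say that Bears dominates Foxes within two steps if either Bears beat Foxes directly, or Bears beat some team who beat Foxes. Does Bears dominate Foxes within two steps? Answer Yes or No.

Bears did not beat Foxes directly.
Bears beat Herons, Titans, Orcas. Of those, Herons beat Foxes.

Yes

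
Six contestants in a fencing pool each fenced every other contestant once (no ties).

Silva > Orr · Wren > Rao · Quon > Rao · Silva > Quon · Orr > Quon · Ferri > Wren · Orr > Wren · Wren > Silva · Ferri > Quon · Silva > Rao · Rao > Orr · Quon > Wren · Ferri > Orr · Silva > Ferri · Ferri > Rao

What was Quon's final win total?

2

Quon's results: beat Rao, Wren; lost to Orr, Silva, Ferri.
That is 2 wins.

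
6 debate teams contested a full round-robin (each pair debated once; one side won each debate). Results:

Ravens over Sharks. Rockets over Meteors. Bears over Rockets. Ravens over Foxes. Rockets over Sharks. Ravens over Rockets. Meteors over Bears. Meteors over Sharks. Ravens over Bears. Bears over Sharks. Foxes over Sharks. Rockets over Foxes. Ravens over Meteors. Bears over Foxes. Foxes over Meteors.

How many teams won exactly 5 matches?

1

Win totals: Bears 3, Sharks 0, Rockets 3, Foxes 2, Ravens 5, Meteors 2.
Exactly 5: Ravens — 1 team.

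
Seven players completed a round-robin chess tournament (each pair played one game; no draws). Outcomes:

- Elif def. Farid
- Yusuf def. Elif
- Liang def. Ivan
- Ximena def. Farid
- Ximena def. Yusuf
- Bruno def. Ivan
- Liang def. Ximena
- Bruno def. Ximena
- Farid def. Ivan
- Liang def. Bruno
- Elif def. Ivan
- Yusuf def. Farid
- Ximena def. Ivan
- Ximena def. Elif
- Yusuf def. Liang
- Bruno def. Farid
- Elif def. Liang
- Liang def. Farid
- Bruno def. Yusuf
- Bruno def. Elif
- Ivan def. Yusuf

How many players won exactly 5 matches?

Win totals: Farid 1, Elif 3, Yusuf 3, Ivan 1, Liang 4, Bruno 5, Ximena 4.
Exactly 5: Bruno — 1 player.

1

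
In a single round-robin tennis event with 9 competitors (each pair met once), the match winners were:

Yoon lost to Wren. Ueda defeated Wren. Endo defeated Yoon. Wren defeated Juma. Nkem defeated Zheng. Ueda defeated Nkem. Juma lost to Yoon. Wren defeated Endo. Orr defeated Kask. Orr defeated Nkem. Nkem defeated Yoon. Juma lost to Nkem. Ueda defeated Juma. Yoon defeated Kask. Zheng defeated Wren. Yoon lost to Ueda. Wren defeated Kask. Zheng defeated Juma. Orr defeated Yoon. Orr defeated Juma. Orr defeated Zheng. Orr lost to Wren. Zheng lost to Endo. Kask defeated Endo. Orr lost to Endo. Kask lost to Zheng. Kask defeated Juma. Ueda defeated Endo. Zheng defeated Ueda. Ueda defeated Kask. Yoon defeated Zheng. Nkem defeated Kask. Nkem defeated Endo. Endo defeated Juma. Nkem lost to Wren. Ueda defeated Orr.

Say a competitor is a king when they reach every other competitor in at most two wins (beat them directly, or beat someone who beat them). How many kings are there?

Nkem reaches everyone (king).
Juma cannot reach Nkem, Kask, Endo, Wren, Zheng, Ueda, Yoon, Orr in two steps.
Kask cannot reach Nkem, Wren, Ueda in two steps.
Endo reaches everyone (king).
Wren cannot reach Ueda in two steps.
Zheng reaches everyone (king).
Ueda reaches everyone (king).
Yoon cannot reach Nkem, Orr in two steps.
Orr reaches everyone (king).
Kings: Nkem, Endo, Zheng, Ueda, Orr — 5.

5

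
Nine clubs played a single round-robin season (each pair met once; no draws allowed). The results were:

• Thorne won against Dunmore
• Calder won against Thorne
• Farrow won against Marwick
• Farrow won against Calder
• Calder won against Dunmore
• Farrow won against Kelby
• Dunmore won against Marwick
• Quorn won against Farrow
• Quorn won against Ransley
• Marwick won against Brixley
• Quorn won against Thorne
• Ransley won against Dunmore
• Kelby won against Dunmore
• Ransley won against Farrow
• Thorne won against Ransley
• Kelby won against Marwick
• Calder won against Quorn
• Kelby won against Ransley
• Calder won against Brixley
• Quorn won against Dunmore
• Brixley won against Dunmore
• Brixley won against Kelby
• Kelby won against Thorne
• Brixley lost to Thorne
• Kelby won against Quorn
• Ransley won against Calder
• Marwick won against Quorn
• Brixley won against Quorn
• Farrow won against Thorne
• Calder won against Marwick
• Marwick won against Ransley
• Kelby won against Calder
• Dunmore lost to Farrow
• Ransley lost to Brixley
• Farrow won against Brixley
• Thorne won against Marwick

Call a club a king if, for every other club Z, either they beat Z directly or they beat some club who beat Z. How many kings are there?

8

Brixley reaches everyone (king).
Calder reaches everyone (king).
Marwick reaches everyone (king).
Kelby reaches everyone (king).
Farrow reaches everyone (king).
Ransley reaches everyone (king).
Dunmore cannot reach Calder, Kelby, Farrow, Thorne in two steps.
Quorn reaches everyone (king).
Thorne reaches everyone (king).
Kings: Brixley, Calder, Marwick, Kelby, Farrow, Ransley, Quorn, Thorne — 8.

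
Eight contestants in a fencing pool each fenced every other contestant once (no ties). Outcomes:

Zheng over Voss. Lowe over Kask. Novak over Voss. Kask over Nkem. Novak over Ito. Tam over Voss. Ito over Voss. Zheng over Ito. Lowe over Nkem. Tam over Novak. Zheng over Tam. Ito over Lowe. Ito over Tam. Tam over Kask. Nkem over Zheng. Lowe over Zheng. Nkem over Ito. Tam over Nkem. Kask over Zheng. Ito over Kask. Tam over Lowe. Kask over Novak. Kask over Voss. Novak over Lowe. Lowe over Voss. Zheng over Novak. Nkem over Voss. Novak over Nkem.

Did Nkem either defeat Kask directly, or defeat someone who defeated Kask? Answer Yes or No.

Nkem did not beat Kask directly.
Nkem beat Ito, Voss, Zheng. Of those, Ito beat Kask.

Yes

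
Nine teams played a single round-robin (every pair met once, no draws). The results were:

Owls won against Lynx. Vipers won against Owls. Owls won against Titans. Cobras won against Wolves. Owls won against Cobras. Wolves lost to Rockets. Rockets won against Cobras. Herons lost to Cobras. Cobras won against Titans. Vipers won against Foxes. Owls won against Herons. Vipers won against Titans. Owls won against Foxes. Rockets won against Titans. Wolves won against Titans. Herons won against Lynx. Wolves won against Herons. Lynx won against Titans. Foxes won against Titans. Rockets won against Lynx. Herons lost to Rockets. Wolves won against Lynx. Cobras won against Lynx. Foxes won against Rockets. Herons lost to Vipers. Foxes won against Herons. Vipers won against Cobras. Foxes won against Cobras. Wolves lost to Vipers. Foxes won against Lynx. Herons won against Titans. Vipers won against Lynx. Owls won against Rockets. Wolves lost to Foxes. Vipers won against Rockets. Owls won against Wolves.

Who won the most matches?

Vipers

Win totals: Foxes 6, Herons 2, Rockets 5, Titans 0, Vipers 8, Owls 7, Cobras 4, Wolves 3, Lynx 1.
Vipers leads with 8 wins (next highest: 7).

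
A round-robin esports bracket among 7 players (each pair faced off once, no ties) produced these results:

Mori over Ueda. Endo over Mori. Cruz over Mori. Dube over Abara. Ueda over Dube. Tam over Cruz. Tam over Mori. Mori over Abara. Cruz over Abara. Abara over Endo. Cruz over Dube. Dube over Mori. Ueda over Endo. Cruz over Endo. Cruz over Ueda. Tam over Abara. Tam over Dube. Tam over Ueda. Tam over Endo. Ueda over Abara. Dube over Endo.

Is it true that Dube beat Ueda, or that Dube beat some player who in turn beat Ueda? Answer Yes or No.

Yes

Dube did not beat Ueda directly.
Dube beat Endo, Mori, Abara. Of those, Mori beat Ueda.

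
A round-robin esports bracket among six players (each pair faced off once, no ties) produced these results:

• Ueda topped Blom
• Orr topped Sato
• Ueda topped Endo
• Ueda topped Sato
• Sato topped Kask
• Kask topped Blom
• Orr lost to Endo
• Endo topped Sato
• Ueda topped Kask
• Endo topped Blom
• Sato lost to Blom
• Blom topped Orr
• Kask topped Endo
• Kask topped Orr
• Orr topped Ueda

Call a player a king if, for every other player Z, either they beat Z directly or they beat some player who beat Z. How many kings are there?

Orr reaches everyone (king).
Ueda reaches everyone (king).
Endo reaches everyone (king).
Kask reaches everyone (king).
Sato cannot reach Ueda in two steps.
Blom cannot reach Endo in two steps.
Kings: Orr, Ueda, Endo, Kask — 4.

4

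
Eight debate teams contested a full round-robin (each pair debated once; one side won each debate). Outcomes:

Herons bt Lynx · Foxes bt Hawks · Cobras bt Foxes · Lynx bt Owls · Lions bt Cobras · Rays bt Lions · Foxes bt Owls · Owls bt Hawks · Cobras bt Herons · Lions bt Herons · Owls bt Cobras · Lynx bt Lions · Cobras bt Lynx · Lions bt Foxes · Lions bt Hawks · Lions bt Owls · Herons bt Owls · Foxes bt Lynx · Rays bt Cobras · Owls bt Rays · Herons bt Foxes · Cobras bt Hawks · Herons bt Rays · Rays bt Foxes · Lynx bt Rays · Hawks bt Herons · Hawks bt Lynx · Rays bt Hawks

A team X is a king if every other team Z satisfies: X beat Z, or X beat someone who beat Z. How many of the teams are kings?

Lions reaches everyone (king).
Lynx reaches everyone (king).
Owls reaches everyone (king).
Cobras reaches everyone (king).
Rays reaches everyone (king).
Foxes reaches everyone (king).
Hawks cannot reach Cobras in two steps.
Herons reaches everyone (king).
Kings: Lions, Lynx, Owls, Cobras, Rays, Foxes, Herons — 7.

7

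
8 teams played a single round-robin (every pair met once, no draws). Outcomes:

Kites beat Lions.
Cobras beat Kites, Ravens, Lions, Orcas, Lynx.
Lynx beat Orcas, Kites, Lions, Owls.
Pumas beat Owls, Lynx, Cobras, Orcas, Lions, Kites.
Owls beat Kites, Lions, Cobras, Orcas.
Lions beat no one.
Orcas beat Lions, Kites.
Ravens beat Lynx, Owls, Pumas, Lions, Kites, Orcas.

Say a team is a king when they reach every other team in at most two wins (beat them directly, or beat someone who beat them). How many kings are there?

3

Kites cannot reach Cobras, Lynx, Owls, Orcas, Pumas, Ravens in two steps.
Cobras reaches everyone (king).
Lynx cannot reach Pumas, Ravens in two steps.
Owls cannot reach Pumas in two steps.
Orcas cannot reach Cobras, Lynx, Owls, Pumas, Ravens in two steps.
Pumas reaches everyone (king).
Lions cannot reach Kites, Cobras, Lynx, Owls, Orcas, Pumas, Ravens in two steps.
Ravens reaches everyone (king).
Kings: Cobras, Pumas, Ravens — 3.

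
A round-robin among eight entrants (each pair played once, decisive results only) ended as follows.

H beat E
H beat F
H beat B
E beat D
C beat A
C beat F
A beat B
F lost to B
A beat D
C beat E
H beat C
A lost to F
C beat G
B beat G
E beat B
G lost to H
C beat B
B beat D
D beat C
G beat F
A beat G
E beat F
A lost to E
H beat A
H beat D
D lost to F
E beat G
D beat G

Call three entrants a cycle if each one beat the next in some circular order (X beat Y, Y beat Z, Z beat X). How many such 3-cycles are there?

Win totals: A 3, B 3, C 5, D 2, E 5, F 2, G 1, H 7.
An entrant with w wins dominates both others in C(w,2) triples; summing gives 3 + 3 + 10 + 1 + 10 + 1 + 0 + 21 = 49 transitive triples.
Total triples C(8,3) = 56, so cyclic triples = 56 − 49 = 7.

7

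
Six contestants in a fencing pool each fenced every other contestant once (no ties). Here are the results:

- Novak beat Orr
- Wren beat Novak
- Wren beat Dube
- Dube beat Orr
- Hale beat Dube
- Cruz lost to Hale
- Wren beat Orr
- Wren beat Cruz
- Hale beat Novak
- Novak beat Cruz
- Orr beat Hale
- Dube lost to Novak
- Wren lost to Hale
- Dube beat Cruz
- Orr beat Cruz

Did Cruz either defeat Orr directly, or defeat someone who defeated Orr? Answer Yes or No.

No

Cruz did not beat Orr directly.
Cruz beat no one, so there is no intermediate fencer.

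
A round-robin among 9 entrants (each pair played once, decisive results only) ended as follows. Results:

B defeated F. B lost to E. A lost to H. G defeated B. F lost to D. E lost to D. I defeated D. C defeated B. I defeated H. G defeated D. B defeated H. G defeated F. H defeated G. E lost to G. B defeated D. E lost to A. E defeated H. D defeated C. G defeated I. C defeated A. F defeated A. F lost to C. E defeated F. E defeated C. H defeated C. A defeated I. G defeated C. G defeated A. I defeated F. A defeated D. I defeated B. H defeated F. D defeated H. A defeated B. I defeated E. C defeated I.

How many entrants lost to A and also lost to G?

A beat: B, D, E, I.
G beat: A, B, C, D, E, F, I.
Both beat: B, D, E, I — 4.

4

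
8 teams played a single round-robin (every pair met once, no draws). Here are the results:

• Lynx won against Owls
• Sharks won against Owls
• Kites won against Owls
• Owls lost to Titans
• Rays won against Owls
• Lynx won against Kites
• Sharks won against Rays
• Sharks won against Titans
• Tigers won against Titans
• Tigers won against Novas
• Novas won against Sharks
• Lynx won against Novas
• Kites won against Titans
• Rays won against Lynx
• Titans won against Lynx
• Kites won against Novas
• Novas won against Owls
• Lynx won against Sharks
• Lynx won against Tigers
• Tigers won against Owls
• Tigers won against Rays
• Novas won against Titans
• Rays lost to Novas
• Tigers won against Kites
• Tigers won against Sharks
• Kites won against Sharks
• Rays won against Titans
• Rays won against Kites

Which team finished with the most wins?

Win totals: Titans 2, Novas 4, Rays 4, Owls 0, Sharks 3, Kites 4, Tigers 6, Lynx 5.
Tigers leads with 6 wins (next highest: 5).

Tigers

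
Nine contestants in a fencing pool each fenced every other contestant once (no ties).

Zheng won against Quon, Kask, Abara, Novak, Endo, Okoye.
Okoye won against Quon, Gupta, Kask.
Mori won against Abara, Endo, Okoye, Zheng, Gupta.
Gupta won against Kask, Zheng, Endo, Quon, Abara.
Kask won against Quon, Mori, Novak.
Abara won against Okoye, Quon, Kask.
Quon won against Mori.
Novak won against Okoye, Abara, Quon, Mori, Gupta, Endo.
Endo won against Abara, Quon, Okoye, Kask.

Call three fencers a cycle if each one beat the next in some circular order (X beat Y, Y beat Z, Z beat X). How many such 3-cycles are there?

19

Win totals: Endo 4, Zheng 6, Gupta 5, Novak 6, Kask 3, Okoye 3, Abara 3, Mori 5, Quon 1.
A fencer with w wins dominates both others in C(w,2) triples; summing gives 6 + 15 + 10 + 15 + 3 + 3 + 3 + 10 + 0 = 65 transitive triples.
Total triples C(9,3) = 84, so cyclic triples = 84 − 65 = 19.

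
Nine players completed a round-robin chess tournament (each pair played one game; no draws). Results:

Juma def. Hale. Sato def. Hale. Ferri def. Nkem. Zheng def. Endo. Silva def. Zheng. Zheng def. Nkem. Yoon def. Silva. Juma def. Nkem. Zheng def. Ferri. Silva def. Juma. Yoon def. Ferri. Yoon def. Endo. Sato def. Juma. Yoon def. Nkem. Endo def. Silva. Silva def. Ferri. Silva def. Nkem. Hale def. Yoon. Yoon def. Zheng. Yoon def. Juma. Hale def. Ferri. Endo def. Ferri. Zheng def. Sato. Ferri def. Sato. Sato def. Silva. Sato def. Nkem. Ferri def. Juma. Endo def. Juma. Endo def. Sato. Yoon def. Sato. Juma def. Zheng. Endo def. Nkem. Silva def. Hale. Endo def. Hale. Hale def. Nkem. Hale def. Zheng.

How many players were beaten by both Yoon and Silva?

Yoon beat: Juma, Endo, Nkem, Sato, Silva, Ferri, Zheng.
Silva beat: Hale, Juma, Nkem, Ferri, Zheng.
Both beat: Juma, Nkem, Ferri, Zheng — 4.

4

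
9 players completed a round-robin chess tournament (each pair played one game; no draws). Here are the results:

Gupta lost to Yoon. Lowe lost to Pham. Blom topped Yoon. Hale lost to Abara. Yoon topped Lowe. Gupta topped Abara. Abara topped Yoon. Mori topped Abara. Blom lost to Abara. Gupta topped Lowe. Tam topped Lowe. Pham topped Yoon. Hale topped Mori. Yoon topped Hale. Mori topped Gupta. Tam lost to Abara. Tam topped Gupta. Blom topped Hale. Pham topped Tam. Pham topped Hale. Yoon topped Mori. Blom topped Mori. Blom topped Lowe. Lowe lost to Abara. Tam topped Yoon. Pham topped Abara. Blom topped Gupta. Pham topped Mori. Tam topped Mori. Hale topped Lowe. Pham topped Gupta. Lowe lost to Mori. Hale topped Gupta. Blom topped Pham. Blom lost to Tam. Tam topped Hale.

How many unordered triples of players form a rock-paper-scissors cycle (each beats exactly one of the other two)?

10

Win totals: Yoon 4, Mori 3, Gupta 2, Tam 6, Hale 3, Pham 7, Blom 6, Lowe 0, Abara 5.
A player with w wins dominates both others in C(w,2) triples; summing gives 6 + 3 + 1 + 15 + 3 + 21 + 15 + 0 + 10 = 74 transitive triples.
Total triples C(9,3) = 84, so cyclic triples = 84 − 74 = 10.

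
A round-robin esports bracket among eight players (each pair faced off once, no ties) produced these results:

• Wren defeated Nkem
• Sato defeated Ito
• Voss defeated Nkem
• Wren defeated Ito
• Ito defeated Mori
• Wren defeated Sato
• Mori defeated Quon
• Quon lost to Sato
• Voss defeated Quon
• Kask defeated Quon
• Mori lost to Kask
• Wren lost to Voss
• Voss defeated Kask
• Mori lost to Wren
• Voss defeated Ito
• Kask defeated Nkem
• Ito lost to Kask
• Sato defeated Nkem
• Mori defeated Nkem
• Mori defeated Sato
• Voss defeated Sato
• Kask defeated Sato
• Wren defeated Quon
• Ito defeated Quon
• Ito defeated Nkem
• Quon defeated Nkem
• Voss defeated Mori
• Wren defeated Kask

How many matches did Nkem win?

Nkem's results: beat no one; lost to Wren, Kask, Quon, Voss, Mori, Sato, Ito.
That is 0 wins.

0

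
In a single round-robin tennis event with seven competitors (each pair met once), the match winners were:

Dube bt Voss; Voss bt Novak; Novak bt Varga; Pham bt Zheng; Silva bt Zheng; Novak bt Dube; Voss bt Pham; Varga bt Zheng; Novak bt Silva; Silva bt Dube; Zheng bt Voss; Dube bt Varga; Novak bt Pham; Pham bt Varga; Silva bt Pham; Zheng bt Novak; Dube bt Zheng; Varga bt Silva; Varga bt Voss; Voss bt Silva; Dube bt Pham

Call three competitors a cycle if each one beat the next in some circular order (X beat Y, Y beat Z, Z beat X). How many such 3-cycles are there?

Win totals: Dube 4, Silva 3, Zheng 2, Varga 3, Pham 2, Novak 4, Voss 3.
A competitor with w wins dominates both others in C(w,2) triples; summing gives 6 + 3 + 1 + 3 + 1 + 6 + 3 = 23 transitive triples.
Total triples C(7,3) = 35, so cyclic triples = 35 − 23 = 12.

12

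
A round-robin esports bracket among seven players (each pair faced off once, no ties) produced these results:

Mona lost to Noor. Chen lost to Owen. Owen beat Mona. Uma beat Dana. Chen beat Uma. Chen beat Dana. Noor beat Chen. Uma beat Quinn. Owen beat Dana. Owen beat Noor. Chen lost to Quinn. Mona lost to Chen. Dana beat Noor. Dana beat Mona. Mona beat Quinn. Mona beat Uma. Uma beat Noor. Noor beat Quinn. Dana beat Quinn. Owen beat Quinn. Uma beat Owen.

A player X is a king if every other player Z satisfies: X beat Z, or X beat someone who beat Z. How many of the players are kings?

Chen reaches everyone (king).
Dana cannot reach Owen in two steps.
Noor cannot reach Owen in two steps.
Quinn cannot reach Noor, Owen in two steps.
Owen reaches everyone (king).
Uma reaches everyone (king).
Mona reaches everyone (king).
Kings: Chen, Owen, Uma, Mona — 4.

4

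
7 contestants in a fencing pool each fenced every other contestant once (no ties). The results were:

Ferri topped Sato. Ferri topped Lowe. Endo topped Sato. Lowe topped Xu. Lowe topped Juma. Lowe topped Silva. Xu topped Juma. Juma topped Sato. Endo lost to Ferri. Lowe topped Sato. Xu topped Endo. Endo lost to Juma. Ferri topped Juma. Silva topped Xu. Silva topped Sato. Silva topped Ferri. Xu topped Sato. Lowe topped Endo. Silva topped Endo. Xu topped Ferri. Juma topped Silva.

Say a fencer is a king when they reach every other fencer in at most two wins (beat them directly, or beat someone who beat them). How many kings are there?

4

Lowe reaches everyone (king).
Ferri reaches everyone (king).
Juma cannot reach Lowe in two steps.
Xu reaches everyone (king).
Endo cannot reach Lowe, Ferri, Juma, Xu, Silva in two steps.
Sato cannot reach Lowe, Ferri, Juma, Xu, Endo, Silva in two steps.
Silva reaches everyone (king).
Kings: Lowe, Ferri, Xu, Silva — 4.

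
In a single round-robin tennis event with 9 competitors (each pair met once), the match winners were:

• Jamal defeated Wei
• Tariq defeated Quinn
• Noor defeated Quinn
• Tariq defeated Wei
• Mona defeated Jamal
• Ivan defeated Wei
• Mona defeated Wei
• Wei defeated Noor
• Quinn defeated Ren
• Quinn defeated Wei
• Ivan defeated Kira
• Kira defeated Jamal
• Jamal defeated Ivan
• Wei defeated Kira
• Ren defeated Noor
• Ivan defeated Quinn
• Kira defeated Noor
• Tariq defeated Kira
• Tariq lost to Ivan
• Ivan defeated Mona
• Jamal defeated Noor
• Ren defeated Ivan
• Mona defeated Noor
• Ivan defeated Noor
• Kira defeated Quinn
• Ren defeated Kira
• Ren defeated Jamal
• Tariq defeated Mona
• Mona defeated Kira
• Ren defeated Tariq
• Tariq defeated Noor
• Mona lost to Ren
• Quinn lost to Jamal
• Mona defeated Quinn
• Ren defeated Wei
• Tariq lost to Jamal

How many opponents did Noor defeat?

Noor's results: beat Quinn; lost to Jamal, Tariq, Ivan, Ren, Mona, Kira, Wei.
That is 1 win.

1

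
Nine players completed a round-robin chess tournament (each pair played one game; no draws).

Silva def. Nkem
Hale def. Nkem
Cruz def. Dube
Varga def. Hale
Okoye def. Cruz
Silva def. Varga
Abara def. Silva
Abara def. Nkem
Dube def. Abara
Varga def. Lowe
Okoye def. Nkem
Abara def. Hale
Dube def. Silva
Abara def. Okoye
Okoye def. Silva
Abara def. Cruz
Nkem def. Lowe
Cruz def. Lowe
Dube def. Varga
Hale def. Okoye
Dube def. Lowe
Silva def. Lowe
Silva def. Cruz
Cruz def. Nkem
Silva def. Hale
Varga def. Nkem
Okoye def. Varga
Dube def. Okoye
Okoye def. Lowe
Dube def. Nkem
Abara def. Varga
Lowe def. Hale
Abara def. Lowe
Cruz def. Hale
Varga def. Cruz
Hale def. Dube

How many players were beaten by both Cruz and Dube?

Cruz beat: Nkem, Hale, Dube, Lowe.
Dube beat: Varga, Silva, Abara, Nkem, Okoye, Lowe.
Both beat: Nkem, Lowe — 2.

2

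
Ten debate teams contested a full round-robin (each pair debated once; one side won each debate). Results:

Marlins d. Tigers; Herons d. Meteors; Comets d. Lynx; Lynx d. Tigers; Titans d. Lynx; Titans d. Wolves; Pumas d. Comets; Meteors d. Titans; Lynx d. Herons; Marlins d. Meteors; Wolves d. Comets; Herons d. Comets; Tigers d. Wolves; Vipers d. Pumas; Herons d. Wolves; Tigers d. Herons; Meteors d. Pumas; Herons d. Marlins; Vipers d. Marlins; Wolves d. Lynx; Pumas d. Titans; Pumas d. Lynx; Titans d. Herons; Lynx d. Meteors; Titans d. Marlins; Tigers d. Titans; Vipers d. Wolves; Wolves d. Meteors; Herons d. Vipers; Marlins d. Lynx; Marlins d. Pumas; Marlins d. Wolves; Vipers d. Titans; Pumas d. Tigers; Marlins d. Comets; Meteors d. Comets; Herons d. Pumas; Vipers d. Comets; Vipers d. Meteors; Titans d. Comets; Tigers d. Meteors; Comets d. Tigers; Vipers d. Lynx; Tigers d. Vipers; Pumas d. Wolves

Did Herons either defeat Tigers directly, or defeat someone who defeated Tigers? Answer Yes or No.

Yes

Herons did not beat Tigers directly.
Herons beat Wolves, Marlins, Comets, Pumas, Vipers, Meteors. Of those, Marlins beat Tigers.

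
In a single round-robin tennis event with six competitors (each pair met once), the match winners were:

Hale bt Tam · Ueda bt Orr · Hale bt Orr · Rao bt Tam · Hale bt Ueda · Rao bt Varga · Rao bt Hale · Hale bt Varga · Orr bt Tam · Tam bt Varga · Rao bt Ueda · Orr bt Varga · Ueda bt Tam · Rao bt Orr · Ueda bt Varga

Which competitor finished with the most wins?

Win totals: Tam 1, Orr 2, Varga 0, Rao 5, Ueda 3, Hale 4.
Rao leads with 5 wins (next highest: 4).

Rao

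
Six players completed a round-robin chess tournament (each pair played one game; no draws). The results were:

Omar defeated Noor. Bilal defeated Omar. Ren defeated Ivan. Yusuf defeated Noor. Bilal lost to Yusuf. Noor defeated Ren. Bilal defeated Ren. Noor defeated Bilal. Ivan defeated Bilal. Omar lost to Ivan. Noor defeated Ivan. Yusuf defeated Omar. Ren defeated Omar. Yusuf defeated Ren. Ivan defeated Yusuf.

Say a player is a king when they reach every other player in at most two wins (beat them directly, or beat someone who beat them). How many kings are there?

4

Ivan reaches everyone (king).
Ren reaches everyone (king).
Bilal cannot reach Yusuf in two steps.
Omar cannot reach Yusuf in two steps.
Yusuf reaches everyone (king).
Noor reaches everyone (king).
Kings: Ivan, Ren, Yusuf, Noor — 4.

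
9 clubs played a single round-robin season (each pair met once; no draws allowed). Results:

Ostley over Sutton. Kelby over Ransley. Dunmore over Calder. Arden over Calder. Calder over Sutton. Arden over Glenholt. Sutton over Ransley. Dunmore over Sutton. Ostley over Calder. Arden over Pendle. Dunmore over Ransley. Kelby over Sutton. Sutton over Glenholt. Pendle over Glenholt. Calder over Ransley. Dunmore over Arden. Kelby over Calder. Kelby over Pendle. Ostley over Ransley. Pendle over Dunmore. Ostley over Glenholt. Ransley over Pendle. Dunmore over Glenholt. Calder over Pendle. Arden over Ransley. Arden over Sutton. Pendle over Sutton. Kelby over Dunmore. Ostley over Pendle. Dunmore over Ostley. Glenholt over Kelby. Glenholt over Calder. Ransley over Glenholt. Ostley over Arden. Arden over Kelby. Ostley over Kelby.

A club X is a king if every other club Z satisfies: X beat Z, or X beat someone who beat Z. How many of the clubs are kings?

Ransley cannot reach Ostley, Arden in two steps.
Dunmore reaches everyone (king).
Sutton cannot reach Dunmore, Ostley, Arden in two steps.
Calder cannot reach Ostley, Arden, Kelby in two steps.
Ostley reaches everyone (king).
Arden cannot reach Ostley in two steps.
Kelby reaches everyone (king).
Glenholt cannot reach Ostley, Arden in two steps.
Pendle reaches everyone (king).
Kings: Dunmore, Ostley, Kelby, Pendle — 4.

4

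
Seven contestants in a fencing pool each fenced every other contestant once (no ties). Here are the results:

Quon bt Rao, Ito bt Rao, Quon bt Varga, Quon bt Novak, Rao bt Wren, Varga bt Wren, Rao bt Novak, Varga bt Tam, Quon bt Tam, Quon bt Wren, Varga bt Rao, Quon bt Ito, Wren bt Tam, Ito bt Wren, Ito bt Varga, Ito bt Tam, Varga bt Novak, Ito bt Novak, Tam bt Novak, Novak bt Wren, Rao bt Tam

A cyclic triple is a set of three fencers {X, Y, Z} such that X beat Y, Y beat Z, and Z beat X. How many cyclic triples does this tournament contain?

Win totals: Quon 6, Ito 5, Tam 1, Varga 4, Rao 3, Novak 1, Wren 1.
A fencer with w wins dominates both others in C(w,2) triples; summing gives 15 + 10 + 0 + 6 + 3 + 0 + 0 = 34 transitive triples.
Total triples C(7,3) = 35, so cyclic triples = 35 − 34 = 1.

1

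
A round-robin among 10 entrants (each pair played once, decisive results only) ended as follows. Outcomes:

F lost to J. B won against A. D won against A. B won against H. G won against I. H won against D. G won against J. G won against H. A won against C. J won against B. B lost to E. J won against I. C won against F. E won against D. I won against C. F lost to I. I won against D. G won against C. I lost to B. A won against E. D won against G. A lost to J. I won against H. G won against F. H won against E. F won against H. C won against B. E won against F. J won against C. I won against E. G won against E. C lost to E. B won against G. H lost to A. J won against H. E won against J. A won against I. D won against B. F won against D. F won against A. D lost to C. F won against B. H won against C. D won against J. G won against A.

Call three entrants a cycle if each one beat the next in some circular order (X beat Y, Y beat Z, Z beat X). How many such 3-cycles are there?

34

Win totals: A 4, B 4, C 3, D 4, E 5, F 4, G 7, H 3, I 5, J 6.
An entrant with w wins dominates both others in C(w,2) triples; summing gives 6 + 6 + 3 + 6 + 10 + 6 + 21 + 3 + 10 + 15 = 86 transitive triples.
Total triples C(10,3) = 120, so cyclic triples = 120 − 86 = 34.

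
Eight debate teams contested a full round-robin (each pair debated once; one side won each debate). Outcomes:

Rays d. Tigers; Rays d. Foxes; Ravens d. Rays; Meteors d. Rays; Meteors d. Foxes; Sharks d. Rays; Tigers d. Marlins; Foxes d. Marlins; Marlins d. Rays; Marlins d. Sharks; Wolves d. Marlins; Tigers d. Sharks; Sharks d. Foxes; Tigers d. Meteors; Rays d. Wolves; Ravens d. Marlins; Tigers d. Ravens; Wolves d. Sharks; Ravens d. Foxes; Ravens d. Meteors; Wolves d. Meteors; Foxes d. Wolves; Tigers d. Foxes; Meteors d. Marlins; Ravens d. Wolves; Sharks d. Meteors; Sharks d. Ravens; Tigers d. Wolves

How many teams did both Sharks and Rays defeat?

1

Sharks beat: Meteors, Foxes, Rays, Ravens.
Rays beat: Wolves, Tigers, Foxes.
Both beat: Foxes — 1.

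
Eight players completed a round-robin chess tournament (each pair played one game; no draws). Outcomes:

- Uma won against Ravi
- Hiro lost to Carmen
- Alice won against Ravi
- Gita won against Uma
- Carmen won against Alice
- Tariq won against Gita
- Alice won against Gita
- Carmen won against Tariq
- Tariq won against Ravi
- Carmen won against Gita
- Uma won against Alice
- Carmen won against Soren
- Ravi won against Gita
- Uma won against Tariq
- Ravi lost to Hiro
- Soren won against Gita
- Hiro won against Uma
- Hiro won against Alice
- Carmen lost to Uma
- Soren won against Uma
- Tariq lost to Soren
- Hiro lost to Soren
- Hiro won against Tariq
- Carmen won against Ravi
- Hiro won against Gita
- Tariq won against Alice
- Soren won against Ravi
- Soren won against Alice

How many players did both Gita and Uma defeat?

Gita beat: Uma.
Uma beat: Ravi, Carmen, Tariq, Alice.
No one was beaten by both.

0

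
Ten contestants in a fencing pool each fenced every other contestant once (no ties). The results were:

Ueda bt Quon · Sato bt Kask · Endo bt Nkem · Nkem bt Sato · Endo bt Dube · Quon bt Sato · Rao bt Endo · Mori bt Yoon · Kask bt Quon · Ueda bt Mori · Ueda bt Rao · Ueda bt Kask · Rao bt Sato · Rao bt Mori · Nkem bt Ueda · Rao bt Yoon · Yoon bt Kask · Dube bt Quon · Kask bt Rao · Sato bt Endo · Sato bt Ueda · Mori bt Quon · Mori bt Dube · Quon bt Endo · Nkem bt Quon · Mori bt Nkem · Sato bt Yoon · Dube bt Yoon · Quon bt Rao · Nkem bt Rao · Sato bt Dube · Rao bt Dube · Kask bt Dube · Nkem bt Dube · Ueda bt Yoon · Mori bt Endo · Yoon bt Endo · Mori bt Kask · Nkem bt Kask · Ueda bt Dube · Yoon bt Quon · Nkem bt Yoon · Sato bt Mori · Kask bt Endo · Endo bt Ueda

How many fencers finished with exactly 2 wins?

Win totals: Mori 6, Sato 6, Rao 5, Ueda 6, Dube 2, Kask 4, Endo 3, Nkem 7, Quon 3, Yoon 3.
Exactly 2: Dube — 1 fencer.

1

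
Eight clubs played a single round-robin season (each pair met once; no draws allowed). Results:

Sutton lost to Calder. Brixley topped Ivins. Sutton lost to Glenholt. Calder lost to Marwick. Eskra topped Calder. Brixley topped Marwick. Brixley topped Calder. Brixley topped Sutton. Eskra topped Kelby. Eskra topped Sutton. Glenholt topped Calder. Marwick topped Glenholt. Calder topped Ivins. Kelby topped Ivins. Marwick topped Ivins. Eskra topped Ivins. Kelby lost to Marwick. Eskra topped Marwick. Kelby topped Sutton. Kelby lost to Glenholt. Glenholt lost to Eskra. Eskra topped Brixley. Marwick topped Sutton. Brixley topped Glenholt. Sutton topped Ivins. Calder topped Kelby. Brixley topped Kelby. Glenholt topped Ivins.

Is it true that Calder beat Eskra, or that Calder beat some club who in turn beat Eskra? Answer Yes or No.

Calder did not beat Eskra directly.
Calder beat Kelby, Ivins, Sutton, but each of them lost to Eskra. No two-step path.

No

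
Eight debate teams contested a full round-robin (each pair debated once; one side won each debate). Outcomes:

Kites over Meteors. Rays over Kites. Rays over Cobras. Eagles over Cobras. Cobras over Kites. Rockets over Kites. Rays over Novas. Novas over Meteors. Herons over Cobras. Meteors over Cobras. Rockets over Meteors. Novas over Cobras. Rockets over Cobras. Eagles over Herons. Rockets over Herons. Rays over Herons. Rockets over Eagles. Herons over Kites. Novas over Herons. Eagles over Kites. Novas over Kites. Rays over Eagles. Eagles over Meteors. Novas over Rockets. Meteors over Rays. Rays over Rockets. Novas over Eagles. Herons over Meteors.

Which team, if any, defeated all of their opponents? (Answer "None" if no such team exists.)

Highest win total is Rays with 6 (out of 7 possible).
Rays lost to Meteors, so no team went undefeated.

None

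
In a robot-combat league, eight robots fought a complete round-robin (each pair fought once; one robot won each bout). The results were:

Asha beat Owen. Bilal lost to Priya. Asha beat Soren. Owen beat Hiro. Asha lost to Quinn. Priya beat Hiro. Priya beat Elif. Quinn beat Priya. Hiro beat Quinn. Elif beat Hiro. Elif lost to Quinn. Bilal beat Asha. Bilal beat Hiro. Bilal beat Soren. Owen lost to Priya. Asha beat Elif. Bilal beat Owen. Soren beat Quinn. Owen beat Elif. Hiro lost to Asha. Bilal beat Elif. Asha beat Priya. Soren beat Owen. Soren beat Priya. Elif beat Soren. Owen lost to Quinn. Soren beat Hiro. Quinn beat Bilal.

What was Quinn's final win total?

5

Quinn's results: beat Asha, Priya, Bilal, Elif, Owen; lost to Soren, Hiro.
That is 5 wins.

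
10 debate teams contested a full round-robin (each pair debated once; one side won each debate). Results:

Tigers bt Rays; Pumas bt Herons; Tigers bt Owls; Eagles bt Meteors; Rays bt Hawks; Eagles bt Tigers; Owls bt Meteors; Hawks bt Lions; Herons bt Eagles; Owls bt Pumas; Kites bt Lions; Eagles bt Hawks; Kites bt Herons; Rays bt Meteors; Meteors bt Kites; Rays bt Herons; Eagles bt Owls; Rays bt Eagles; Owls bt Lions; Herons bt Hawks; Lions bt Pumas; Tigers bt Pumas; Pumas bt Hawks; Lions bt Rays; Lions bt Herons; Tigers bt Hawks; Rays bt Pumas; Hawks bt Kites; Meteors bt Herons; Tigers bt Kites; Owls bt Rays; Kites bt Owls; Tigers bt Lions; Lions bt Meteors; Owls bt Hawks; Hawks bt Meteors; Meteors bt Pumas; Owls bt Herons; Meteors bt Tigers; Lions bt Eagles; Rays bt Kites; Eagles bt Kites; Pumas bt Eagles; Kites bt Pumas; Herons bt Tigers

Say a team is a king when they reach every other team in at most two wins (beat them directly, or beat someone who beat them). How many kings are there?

9

Herons reaches everyone (king).
Meteors reaches everyone (king).
Kites reaches everyone (king).
Owls reaches everyone (king).
Eagles reaches everyone (king).
Hawks reaches everyone (king).
Lions reaches everyone (king).
Tigers reaches everyone (king).
Pumas cannot reach Rays in two steps.
Rays reaches everyone (king).
Kings: Herons, Meteors, Kites, Owls, Eagles, Hawks, Lions, Tigers, Rays — 9.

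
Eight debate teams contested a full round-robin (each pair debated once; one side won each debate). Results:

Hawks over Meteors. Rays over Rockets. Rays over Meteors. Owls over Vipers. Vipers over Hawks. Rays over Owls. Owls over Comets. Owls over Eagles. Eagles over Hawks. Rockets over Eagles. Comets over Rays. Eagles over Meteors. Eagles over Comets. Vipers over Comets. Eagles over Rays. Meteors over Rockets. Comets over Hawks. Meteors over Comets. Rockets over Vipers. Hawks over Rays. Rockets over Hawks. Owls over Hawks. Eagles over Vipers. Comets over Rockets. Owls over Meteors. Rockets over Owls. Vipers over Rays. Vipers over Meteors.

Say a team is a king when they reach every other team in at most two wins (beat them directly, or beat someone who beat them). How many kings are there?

Vipers cannot reach Eagles in two steps.
Rays reaches everyone (king).
Meteors reaches everyone (king).
Owls reaches everyone (king).
Comets reaches everyone (king).
Eagles reaches everyone (king).
Rockets reaches everyone (king).
Hawks cannot reach Vipers, Eagles in two steps.
Kings: Rays, Meteors, Owls, Comets, Eagles, Rockets — 6.

6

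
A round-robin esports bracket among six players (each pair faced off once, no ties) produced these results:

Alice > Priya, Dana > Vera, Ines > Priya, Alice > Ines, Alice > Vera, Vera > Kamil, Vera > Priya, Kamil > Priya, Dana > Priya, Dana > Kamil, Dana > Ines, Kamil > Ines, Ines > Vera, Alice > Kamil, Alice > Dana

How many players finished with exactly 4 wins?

1

Win totals: Ines 2, Kamil 2, Alice 5, Vera 2, Priya 0, Dana 4.
Exactly 4: Dana — 1 player.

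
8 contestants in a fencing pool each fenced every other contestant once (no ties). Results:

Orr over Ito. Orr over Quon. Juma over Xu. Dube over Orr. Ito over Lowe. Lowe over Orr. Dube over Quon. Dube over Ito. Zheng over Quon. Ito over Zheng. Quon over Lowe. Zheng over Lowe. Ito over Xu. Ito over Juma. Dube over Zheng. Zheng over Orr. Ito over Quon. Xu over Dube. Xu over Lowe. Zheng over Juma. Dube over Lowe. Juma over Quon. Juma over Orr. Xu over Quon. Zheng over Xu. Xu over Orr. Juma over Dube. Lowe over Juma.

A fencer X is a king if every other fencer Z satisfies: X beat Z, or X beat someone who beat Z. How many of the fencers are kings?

Ito reaches everyone (king).
Dube reaches everyone (king).
Lowe cannot reach Zheng in two steps.
Orr cannot reach Dube in two steps.
Zheng reaches everyone (king).
Juma reaches everyone (king).
Quon cannot reach Ito, Dube, Zheng, Xu in two steps.
Xu reaches everyone (king).
Kings: Ito, Dube, Zheng, Juma, Xu — 5.

5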